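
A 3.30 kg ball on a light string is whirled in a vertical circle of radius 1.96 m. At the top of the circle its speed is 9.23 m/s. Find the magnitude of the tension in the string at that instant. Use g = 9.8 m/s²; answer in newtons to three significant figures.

111 N

At the top, both T and the weight mg point inward (toward the centre), so T + mg = mv²/r.
T = m(v²/r − g) = 3.30 × ((9.23)²/1.96 − 9.8) = 3.30 × (43.47 − 9.8) = 3.30 × 33.67 = 111.1 N.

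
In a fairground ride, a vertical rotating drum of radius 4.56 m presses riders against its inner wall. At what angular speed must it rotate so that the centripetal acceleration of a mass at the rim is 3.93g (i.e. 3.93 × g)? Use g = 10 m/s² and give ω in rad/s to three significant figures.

2.94 rad/s

Centripetal acceleration a_c = ω²r. Setting ω²r = 3.93g:
ω = √(3.93g / r) = √(3.93 × 10.0 / 4.56) = √8.618 = 2.936 rad/s.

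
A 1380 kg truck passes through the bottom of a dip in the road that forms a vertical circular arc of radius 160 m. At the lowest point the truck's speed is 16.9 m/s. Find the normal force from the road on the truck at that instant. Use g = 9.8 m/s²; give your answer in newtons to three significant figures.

At the lowest point, N points up (toward the centre) and the weight mg points down (away from the centre), so the net inward force is N − mg = mv²/r.
N = m(v²/r + g) = 1380 × ((16.9)²/160 + 9.8) = 1380 × (1.785 + 9.8) = 1380 × 11.59 = 15990 N.

16000 N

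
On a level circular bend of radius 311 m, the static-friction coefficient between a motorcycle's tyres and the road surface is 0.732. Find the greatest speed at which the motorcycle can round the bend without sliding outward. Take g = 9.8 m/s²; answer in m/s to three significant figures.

The only inward force on a level bend is static friction, so at the limit f_s = μ_s N = μ_s m g = m v²/r.
Mass cancels: v_max = √(μ_s g r) = √(0.732 × 9.8 × 311) = √2231 = 47.23 m/s.

47.2 m/s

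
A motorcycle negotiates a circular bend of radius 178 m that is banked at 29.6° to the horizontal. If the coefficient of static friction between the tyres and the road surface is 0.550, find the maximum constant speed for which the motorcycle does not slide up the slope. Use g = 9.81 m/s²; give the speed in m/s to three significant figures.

53.3 m/s

At the maximum speed, friction acts down the slope at its limiting value f = μN. Radially (horizontal, toward centre): N sinθ + μN cosθ = mv²/r. Vertically: N cosθ − μN sinθ = mg.
Dividing: v² = r g (sinθ + μcosθ)/(cosθ − μsinθ).
sinθ + μcosθ = 0.4939 + 0.550×0.8695 = 0.9722; cosθ − μsinθ = 0.8695 − 0.550×0.4939 = 0.5978.
v² = 178 × 9.81 × 0.9722/0.5978 = 2840 m²/s², so v = 53.29 m/s.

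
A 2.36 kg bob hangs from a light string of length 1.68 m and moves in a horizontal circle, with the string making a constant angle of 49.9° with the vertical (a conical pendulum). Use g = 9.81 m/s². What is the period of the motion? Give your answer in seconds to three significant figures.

2.09 s

r = L sinθ = 1.285 m. From T sinθ = mω²r and T cosθ = mg: tanθ = ω²r/g, so ω² = g tanθ / r = g/(L cosθ).
ω = √(g/(L cosθ)) = √(9.81/(1.68 × 0.6441)) = √9.065 = 3.011 rad/s.
Period = 2π/ω = 2.087 s.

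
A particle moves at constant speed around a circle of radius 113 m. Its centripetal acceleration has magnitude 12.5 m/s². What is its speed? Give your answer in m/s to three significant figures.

37.6 m/s

a_c = v²/r ⇒ v = √(a_c · r) = √(12.5 × 113) = √1412 = 37.58 m/s.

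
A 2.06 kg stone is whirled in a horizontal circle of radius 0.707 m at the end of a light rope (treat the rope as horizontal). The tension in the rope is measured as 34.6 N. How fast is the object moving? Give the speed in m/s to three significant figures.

T = m v²/r ⇒ v = √(T r / m) = √(34.6 × 0.707 / 2.06) = √11.87 = 3.446 m/s.

3.45 m/s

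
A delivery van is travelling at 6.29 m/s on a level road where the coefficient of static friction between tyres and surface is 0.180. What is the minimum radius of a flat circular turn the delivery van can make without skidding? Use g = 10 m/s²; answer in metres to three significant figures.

At the limit, μ_s m g = m v²/r, so r_min = v²/(μ_s g) = (6.29)²/(0.180 × 10.0) = 39.56/1.800 = 21.98 m.

22.0 m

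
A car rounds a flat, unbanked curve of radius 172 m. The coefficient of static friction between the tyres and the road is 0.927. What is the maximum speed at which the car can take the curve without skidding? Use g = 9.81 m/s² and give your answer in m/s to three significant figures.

The only inward force on a level bend is static friction, so at the limit f_s = μ_s N = μ_s m g = m v²/r.
Mass cancels: v_max = √(μ_s g r) = √(0.927 × 9.81 × 172) = √1564 = 39.55 m/s.

39.5 m/s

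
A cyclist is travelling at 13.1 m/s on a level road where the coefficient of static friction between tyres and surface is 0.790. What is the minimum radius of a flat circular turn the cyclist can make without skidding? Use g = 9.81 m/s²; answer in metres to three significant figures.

At the limit, μ_s m g = m v²/r, so r_min = v²/(μ_s g) = (13.1)²/(0.790 × 9.81) = 171.6/7.750 = 22.14 m.

22.1 m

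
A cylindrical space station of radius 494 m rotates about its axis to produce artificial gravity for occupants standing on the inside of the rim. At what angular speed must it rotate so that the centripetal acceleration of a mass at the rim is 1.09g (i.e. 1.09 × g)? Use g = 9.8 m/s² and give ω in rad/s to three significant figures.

Centripetal acceleration a_c = ω²r. Setting ω²r = 1.09g:
ω = √(1.09g / r) = √(1.09 × 9.8 / 494) = √0.02162 = 0.1470 rad/s.

0.147 rad/s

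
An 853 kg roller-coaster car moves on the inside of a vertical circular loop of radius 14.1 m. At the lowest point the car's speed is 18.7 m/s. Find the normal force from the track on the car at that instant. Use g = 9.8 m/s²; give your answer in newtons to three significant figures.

At the lowest point, N points up (toward the centre) and the weight mg points down (away from the centre), so the net inward force is N − mg = mv²/r.
N = m(v²/r + g) = 853 × ((18.7)²/14.1 + 9.8) = 853 × (24.80 + 9.8) = 853 × 34.60 = 29510 N.

29500 N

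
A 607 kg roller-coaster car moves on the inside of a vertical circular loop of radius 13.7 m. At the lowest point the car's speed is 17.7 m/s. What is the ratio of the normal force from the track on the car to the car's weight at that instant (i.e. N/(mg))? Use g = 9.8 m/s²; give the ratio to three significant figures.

At the bottom, N − mg = mv²/r, so N = m(v²/r + g) and N/(mg) = v²/(rg) + 1 = (17.7)²/(13.7 × 9.8) + 1 = 2.333 + 1 = 3.333.

3.33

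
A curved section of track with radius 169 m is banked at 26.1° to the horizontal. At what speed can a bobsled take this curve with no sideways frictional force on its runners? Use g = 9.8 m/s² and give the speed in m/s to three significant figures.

28.5 m/s

On a frictionless banked curve, N sinθ = mv²/r and N cosθ = mg, so tanθ = v²/(rg).
v = √(r g tanθ) = √(169 × 9.8 × tan 26.1°) = √(169 × 9.8 × 0.4899) = √811.4 = 28.48 m/s.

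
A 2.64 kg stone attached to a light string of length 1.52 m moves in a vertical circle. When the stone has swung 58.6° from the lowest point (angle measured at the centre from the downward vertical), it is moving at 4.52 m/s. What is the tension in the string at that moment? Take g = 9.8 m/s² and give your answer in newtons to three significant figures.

Take the radial direction toward the centre of the circle as positive. The component of the weight along the string toward the centre is −mg cos φ (φ measured from the bottom), so Newton's second law along the string gives T − mg cos φ = m v²/r.
cos 58.6° = 0.5210, so T = m(v²/r + g cos φ) = 2.64 × ((4.52)²/1.52 + 9.8 × 0.5210) = 2.64 × (13.44 + (5.106)) = 2.64 × 18.55 = 48.96 N.

49.0 N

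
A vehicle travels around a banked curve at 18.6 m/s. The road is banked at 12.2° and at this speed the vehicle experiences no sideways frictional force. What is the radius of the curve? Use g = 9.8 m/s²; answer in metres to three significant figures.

163 m

Frictionless banking: tanθ = v²/(rg), so r = v²/(g tanθ).
r = (18.6)²/(9.8 × tan 12.2°) = 346.0/(9.8 × 0.2162) = 346.0/2.119 = 163.3 m.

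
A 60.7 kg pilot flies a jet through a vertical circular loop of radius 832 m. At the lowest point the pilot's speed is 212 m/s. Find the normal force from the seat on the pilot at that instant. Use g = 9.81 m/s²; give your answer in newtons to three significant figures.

3870 N

At the lowest point, N points up (toward the centre) and the weight mg points down (away from the centre), so the net inward force is N − mg = mv²/r.
N = m(v²/r + g) = 60.7 × ((212)²/832 + 9.81) = 60.7 × (54.02 + 9.81) = 60.7 × 63.83 = 3874 N.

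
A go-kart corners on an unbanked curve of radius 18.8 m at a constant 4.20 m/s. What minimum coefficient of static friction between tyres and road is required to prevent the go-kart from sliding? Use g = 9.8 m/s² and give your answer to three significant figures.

Friction provides the centripetal force: μ_s m g = m v²/r, so μ_s = v²/(g r) = (4.200)²/(9.8 × 18.8) = 17.64/184.2 = 0.09574.

0.0957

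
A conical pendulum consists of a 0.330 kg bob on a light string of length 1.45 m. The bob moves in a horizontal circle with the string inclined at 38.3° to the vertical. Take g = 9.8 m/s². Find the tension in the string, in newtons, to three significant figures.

4.12 N

Vertically the bob has no acceleration, so T cosθ = mg.
T = mg/cosθ = 0.330 × 9.8 / cos 38.3° = 3.234/0.7848 = 4.121 N.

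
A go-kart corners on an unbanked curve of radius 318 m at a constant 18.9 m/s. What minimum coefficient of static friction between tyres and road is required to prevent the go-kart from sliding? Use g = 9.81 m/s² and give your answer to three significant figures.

Friction provides the centripetal force: μ_s m g = m v²/r, so μ_s = v²/(g r) = (18.90)²/(9.81 × 318) = 357.2/3120 = 0.1145.

0.115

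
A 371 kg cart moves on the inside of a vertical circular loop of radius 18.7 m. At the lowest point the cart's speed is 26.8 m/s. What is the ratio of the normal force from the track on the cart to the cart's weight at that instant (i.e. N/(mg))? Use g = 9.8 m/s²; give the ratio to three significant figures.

4.92

At the bottom, N − mg = mv²/r, so N = m(v²/r + g) and N/(mg) = v²/(rg) + 1 = (26.8)²/(18.7 × 9.8) + 1 = 3.919 + 1 = 4.919.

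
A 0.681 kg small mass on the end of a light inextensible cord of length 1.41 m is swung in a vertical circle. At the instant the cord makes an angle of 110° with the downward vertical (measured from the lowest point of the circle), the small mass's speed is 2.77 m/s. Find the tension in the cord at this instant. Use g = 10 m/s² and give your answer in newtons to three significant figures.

1.38 N

Take the radial direction toward the centre of the circle as positive. The component of the weight along the string toward the centre is −mg cos φ (φ measured from the bottom), so Newton's second law along the string gives T − mg cos φ = m v²/r.
cos 110° = -0.3420, so T = m(v²/r + g cos φ) = 0.681 × ((2.77)²/1.41 + 10.0 × -0.3420) = 0.681 × (5.442 + (-3.420)) = 0.681 × 2.022 = 1.377 N.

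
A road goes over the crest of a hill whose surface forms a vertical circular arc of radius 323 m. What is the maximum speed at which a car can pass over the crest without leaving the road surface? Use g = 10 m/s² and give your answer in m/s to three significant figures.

56.8 m/s

At the crest the centre of the circle is below the car, so the net downward (centripetal) force is mg − N = mv²/r.
The car leaves the road when N → 0, giving v_max = √(g r) = √(10.0 × 323) = 56.83 m/s.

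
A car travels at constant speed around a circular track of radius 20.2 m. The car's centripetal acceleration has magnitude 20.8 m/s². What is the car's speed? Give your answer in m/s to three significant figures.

20.5 m/s

a_c = v²/r ⇒ v = √(a_c · r) = √(20.8 × 20.2) = √420.2 = 20.50 m/s.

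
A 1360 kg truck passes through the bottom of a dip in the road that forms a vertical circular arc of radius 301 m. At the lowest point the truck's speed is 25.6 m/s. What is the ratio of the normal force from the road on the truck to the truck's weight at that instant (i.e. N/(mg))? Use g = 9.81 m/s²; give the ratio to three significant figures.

1.22

At the bottom, N − mg = mv²/r, so N = m(v²/r + g) and N/(mg) = v²/(rg) + 1 = (25.6)²/(301 × 9.81) + 1 = 0.2219 + 1 = 1.222.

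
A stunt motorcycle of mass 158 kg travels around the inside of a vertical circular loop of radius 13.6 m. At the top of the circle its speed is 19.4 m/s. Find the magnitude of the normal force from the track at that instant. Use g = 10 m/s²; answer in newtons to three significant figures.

2790 N

At the top, both N and the weight mg point inward (toward the centre), so N + mg = mv²/r.
N = m(v²/r − g) = 158 × ((19.4)²/13.6 − 10.0) = 158 × (27.67 − 10.0) = 158 × 17.67 = 2792 N.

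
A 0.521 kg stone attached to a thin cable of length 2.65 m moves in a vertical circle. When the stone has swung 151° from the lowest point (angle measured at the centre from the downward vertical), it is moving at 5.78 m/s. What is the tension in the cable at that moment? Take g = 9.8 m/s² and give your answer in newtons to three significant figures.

2.10 N

Take the radial direction toward the centre of the circle as positive. The component of the weight along the string toward the centre is −mg cos φ (φ measured from the bottom), so Newton's second law along the string gives T − mg cos φ = m v²/r.
cos 151° = -0.8746, so T = m(v²/r + g cos φ) = 0.521 × ((5.78)²/2.65 + 9.8 × -0.8746) = 0.521 × (12.61 + (-8.571)) = 0.521 × 4.036 = 2.103 N.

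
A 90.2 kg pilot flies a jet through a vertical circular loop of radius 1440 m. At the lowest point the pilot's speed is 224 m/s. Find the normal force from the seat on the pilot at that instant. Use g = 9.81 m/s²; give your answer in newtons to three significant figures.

At the lowest point, N points up (toward the centre) and the weight mg points down (away from the centre), so the net inward force is N − mg = mv²/r.
N = m(v²/r + g) = 90.2 × ((224)²/1440 + 9.81) = 90.2 × (34.84 + 9.81) = 90.2 × 44.65 = 4028 N.

4030 N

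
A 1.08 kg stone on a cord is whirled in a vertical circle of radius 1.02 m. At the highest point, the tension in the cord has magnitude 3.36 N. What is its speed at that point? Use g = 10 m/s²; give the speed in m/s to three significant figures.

At the top, T + mg = mv²/r, so v = √(r(T/m + g)) = √(1.02 × (3.36/1.08 + 10.0)) = √(1.02 × 13.11) = √13.37 = 3.657 m/s.

3.66 m/s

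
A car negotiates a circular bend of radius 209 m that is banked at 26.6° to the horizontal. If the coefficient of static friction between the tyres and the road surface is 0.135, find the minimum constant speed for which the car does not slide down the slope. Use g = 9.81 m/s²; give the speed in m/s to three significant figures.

26.5 m/s

At the minimum speed, friction acts up the slope at its limiting value f = μN. Radially (horizontal, toward centre): N sinθ − μN cosθ = mv²/r. Vertically: N cosθ + μN sinθ = mg.
Dividing: v² = r g (sinθ − μcosθ)/(cosθ + μsinθ).
sinθ − μcosθ = 0.4478 − 0.135×0.8942 = 0.3270; cosθ + μsinθ = 0.8942 + 0.135×0.4478 = 0.9546.
v² = 209 × 9.81 × 0.3270/0.9546 = 702.4 m²/s², so v = 26.50 m/s.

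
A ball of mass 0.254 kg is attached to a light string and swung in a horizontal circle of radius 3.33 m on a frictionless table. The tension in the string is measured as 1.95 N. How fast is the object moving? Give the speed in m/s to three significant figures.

T = m v²/r ⇒ v = √(T r / m) = √(1.95 × 3.33 / 0.254) = √25.56 = 5.056 m/s.

5.06 m/s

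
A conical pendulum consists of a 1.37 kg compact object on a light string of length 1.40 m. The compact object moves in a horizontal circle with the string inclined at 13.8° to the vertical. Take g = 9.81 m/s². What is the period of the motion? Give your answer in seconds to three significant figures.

r = L sinθ = 0.3339 m. From T sinθ = mω²r and T cosθ = mg: tanθ = ω²r/g, so ω² = g tanθ / r = g/(L cosθ).
ω = √(g/(L cosθ)) = √(9.81/(1.40 × 0.9711)) = √7.215 = 2.686 rad/s.
Period = 2π/ω = 2.339 s.

2.34 s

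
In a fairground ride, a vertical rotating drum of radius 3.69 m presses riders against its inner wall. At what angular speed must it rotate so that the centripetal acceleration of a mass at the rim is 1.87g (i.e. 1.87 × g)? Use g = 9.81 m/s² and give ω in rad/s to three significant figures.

2.23 rad/s

Centripetal acceleration a_c = ω²r. Setting ω²r = 1.87g:
ω = √(1.87g / r) = √(1.87 × 9.81 / 3.69) = √4.971 = 2.230 rad/s.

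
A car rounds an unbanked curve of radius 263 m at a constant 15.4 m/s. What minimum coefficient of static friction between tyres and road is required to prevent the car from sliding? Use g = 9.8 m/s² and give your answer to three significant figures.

0.0920

Friction provides the centripetal force: μ_s m g = m v²/r, so μ_s = v²/(g r) = (15.40)²/(9.8 × 263) = 237.2/2577 = 0.09202.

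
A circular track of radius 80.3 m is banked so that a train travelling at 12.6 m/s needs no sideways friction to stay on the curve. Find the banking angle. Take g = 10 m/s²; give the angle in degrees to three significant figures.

11.2°

With no friction, the horizontal component of the normal force provides the centripetal force: N sinθ = mv²/r, while N cosθ = mg vertically.
Dividing: tanθ = v²/(r g) = (12.6)²/(80.3 × 10.0) = 158.8/803.0 = 0.1977.
θ = arctan(0.1977) = 11.18°.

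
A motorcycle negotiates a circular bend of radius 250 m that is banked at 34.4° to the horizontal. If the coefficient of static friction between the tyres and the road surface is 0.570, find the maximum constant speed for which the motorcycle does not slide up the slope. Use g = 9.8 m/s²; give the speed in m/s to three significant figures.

At the maximum speed, friction acts down the slope at its limiting value f = μN. Radially (horizontal, toward centre): N sinθ + μN cosθ = mv²/r. Vertically: N cosθ − μN sinθ = mg.
Dividing: v² = r g (sinθ + μcosθ)/(cosθ − μsinθ).
sinθ + μcosθ = 0.5650 + 0.570×0.8251 = 1.035; cosθ − μsinθ = 0.8251 − 0.570×0.5650 = 0.5031.
v² = 250 × 9.8 × 1.035/0.5031 = 5042 m²/s², so v = 71.01 m/s.

71.0 m/s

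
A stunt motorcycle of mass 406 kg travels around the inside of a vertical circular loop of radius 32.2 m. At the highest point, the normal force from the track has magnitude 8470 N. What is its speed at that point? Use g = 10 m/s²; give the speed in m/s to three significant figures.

At the top, N + mg = mv²/r, so v = √(r(N/m + g)) = √(32.2 × (8470/406 + 10.0)) = √(32.2 × 30.86) = √993.8 = 31.52 m/s.

31.5 m/s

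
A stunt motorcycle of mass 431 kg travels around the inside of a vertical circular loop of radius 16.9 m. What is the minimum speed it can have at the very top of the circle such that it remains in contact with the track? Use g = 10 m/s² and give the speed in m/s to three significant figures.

13.0 m/s

At the top, both weight mg and N point toward the centre: N + mg = mv²/r.
At minimum speed N → 0, so mg = mv_min²/r ⇒ v_min = √(g r) = √(10.0 × 16.9) = 13.00 m/s.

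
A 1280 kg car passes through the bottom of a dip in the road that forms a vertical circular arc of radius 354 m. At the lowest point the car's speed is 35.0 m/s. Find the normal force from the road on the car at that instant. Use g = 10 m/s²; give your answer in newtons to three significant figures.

17200 N

At the lowest point, N points up (toward the centre) and the weight mg points down (away from the centre), so the net inward force is N − mg = mv²/r.
N = m(v²/r + g) = 1280 × ((35.0)²/354 + 10.0) = 1280 × (3.460 + 10.0) = 1280 × 13.46 = 17230 N.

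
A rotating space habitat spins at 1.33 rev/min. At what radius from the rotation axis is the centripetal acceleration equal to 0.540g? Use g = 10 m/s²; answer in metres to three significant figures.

ω = 1.33 rev/min × 2π/60 = 0.1393 rad/s.
a_c = ω²r = 0.540g ⇒ r = 0.540 × 10.0 / (0.1393)² = 5.400/0.01940 = 278.4 m.

278 m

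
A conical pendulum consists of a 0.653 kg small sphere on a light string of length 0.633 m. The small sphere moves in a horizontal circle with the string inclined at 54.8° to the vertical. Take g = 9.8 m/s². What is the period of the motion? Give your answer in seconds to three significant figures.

r = L sinθ = 0.5173 m. From T sinθ = mω²r and T cosθ = mg: tanθ = ω²r/g, so ω² = g tanθ / r = g/(L cosθ).
ω = √(g/(L cosθ)) = √(9.8/(0.633 × 0.5764)) = √26.86 = 5.182 rad/s.
Period = 2π/ω = 1.212 s.

1.21 s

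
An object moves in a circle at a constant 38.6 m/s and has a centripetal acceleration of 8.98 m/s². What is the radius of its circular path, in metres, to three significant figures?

a_c = v²/r ⇒ r = v²/a_c = (38.6)²/8.98 = 1490/8.98 = 165.9 m.

166 m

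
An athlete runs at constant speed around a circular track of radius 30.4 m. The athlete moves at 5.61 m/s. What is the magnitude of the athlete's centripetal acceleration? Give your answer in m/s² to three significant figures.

1.04 m/s²

a_c = v²/r = (5.610)²/30.4 = 31.47/30.4 = 1.035 m/s².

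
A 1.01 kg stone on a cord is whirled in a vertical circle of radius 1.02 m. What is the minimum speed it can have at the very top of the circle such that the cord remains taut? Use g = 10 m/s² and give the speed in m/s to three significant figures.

At the top, both weight mg and T point toward the centre: T + mg = mv²/r.
At minimum speed T → 0, so mg = mv_min²/r ⇒ v_min = √(g r) = √(10.0 × 1.02) = 3.194 m/s.

3.19 m/s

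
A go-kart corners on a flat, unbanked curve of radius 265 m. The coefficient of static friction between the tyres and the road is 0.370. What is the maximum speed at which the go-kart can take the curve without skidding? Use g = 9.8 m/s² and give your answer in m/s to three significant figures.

The only inward force on a level bend is static friction, so at the limit f_s = μ_s N = μ_s m g = m v²/r.
Mass cancels: v_max = √(μ_s g r) = √(0.370 × 9.8 × 265) = √960.9 = 31.00 m/s.

31.0 m/s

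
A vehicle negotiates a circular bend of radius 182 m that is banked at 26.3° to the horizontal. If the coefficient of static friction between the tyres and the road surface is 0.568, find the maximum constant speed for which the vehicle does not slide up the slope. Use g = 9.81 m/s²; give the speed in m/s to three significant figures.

At the maximum speed, friction acts down the slope at its limiting value f = μN. Radially (horizontal, toward centre): N sinθ + μN cosθ = mv²/r. Vertically: N cosθ − μN sinθ = mg.
Dividing: v² = r g (sinθ + μcosθ)/(cosθ − μsinθ).
sinθ + μcosθ = 0.4431 + 0.568×0.8965 = 0.9523; cosθ − μsinθ = 0.8965 − 0.568×0.4431 = 0.6448.
v² = 182 × 9.81 × 0.9523/0.6448 = 2637 m²/s², so v = 51.35 m/s.

51.3 m/s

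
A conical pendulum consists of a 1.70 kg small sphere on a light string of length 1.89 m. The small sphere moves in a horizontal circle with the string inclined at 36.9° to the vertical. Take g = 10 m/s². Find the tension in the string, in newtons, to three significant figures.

Vertically the bob has no acceleration, so T cosθ = mg.
T = mg/cosθ = 1.70 × 10.0 / cos 36.9° = 17.00/0.7997 = 21.26 N.

21.3 N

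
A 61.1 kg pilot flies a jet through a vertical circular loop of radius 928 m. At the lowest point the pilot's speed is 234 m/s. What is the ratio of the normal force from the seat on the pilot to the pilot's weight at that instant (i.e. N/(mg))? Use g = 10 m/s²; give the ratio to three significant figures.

6.90

At the bottom, N − mg = mv²/r, so N = m(v²/r + g) and N/(mg) = v²/(rg) + 1 = (234)²/(928 × 10.0) + 1 = 5.900 + 1 = 6.900.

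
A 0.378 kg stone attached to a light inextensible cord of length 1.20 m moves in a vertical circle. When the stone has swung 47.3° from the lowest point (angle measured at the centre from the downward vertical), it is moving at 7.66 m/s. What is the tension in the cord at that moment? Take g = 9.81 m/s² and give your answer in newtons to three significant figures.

21.0 N

Take the radial direction toward the centre of the circle as positive. The component of the weight along the string toward the centre is −mg cos φ (φ measured from the bottom), so Newton's second law along the string gives T − mg cos φ = m v²/r.
cos 47.3° = 0.6782, so T = m(v²/r + g cos φ) = 0.378 × ((7.66)²/1.20 + 9.81 × 0.6782) = 0.378 × (48.90 + (6.653)) = 0.378 × 55.55 = 21.00 N.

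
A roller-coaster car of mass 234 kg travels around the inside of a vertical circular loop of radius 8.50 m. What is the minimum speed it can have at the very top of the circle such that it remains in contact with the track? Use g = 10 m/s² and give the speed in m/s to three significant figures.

9.22 m/s

At the top, both weight mg and N point toward the centre: N + mg = mv²/r.
At minimum speed N → 0, so mg = mv_min²/r ⇒ v_min = √(g r) = √(10.0 × 8.50) = 9.220 m/s.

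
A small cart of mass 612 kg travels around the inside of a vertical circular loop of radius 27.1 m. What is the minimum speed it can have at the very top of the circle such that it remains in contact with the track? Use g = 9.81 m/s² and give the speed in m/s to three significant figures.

16.3 m/s

At the highest point the centre is directly below, so both the weight and N act inward: N + mg = mv²/r.
At minimum speed N → 0, so mg = mv_min²/r ⇒ v_min = √(g r) = √(9.81 × 27.1) = 16.30 m/s.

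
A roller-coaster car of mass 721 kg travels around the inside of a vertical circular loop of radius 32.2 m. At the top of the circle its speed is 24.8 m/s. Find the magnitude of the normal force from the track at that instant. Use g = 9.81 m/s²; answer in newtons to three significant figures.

At the top, both N and the weight mg point inward (toward the centre), so N + mg = mv²/r.
N = m(v²/r − g) = 721 × ((24.8)²/32.2 − 9.81) = 721 × (19.10 − 9.81) = 721 × 9.291 = 6699 N.

6700 N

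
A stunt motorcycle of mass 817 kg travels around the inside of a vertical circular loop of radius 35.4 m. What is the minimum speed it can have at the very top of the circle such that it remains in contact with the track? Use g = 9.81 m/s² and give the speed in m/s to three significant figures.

At the highest point the centre is directly below, so both the weight and N act inward: N + mg = mv²/r.
At minimum speed N → 0, so mg = mv_min²/r ⇒ v_min = √(g r) = √(9.81 × 35.4) = 18.64 m/s.

18.6 m/s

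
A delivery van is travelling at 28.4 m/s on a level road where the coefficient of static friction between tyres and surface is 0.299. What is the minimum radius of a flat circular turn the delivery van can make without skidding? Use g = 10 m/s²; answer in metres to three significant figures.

270 m

At the limit, μ_s m g = m v²/r, so r_min = v²/(μ_s g) = (28.4)²/(0.299 × 10.0) = 806.6/2.990 = 269.8 m.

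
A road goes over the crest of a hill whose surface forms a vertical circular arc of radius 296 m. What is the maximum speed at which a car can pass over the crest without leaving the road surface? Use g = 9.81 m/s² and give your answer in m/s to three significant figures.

At the crest the centre of the circle is below the car, so the net downward (centripetal) force is mg − N = mv²/r.
The car leaves the road when N → 0, giving v_max = √(g r) = √(9.81 × 296) = 53.89 m/s.

53.9 m/s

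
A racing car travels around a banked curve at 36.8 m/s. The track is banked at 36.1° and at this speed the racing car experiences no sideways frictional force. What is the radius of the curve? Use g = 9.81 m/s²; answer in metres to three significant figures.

Frictionless banking: tanθ = v²/(rg), so r = v²/(g tanθ).
r = (36.8)²/(9.81 × tan 36.1°) = 1354/(9.81 × 0.7292) = 1354/7.154 = 189.3 m.

189 m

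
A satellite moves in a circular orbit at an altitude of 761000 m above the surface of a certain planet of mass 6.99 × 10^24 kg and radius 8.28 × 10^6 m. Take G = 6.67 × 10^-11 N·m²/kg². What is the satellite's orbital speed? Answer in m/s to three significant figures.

Orbital radius r = R + h = 8.28 × 10^6 + 761000 = 9.041 × 10^6 m.
Gravity supplies the centripetal force: G M m / r² = m v² / r, so v = √(GM/r).
v = √(6.67 × 10^-11 × 6.99 × 10^24 / 9.041 × 10^6) = √(5.157 × 10^7) = 7181 m/s.

7180 m/s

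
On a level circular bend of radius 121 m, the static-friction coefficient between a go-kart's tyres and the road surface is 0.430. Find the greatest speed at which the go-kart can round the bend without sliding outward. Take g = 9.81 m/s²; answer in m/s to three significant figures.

22.6 m/s

On a flat curve, static friction is the only horizontal force, so it must supply the full centripetal force: μ_s m g = m v²/r.
Mass cancels: v_max = √(μ_s g r) = √(0.430 × 9.81 × 121) = √510.4 = 22.59 m/s.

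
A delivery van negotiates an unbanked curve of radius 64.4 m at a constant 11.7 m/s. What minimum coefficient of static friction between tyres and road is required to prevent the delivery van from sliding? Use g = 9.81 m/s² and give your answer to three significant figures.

Friction provides the centripetal force: μ_s m g = m v²/r, so μ_s = v²/(g r) = (11.70)²/(9.81 × 64.4) = 136.9/631.8 = 0.2167.

0.217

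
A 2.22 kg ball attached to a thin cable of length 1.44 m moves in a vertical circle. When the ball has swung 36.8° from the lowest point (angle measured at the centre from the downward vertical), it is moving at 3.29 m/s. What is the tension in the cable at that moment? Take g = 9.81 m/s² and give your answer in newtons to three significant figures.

34.1 N

Take the radial direction toward the centre of the circle as positive. The component of the weight along the string toward the centre is −mg cos φ (φ measured from the bottom), so Newton's second law along the string gives T − mg cos φ = m v²/r.
cos 36.8° = 0.8007, so T = m(v²/r + g cos φ) = 2.22 × ((3.29)²/1.44 + 9.81 × 0.8007) = 2.22 × (7.517 + (7.855)) = 2.22 × 15.37 = 34.13 N.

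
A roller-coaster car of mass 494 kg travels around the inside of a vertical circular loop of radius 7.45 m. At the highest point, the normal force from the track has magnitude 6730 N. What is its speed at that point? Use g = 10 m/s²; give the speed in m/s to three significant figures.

At the top, N + mg = mv²/r, so v = √(r(N/m + g)) = √(7.45 × (6730/494 + 10.0)) = √(7.45 × 23.62) = √176.0 = 13.27 m/s.

13.3 m/s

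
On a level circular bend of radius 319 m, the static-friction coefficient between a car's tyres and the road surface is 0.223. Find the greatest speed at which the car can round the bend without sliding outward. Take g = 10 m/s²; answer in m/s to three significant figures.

Friction provides the centripetal force on a flat curve. At maximum speed it is at its limiting value: μ_s m g = m v²/r.
Mass cancels: v_max = √(μ_s g r) = √(0.223 × 10.0 × 319) = √711.4 = 26.67 m/s.

26.7 m/s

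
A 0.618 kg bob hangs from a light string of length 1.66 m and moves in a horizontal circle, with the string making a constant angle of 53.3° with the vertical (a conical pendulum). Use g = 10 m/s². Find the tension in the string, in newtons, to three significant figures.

Vertically the bob has no acceleration, so T cosθ = mg.
T = mg/cosθ = 0.618 × 10.0 / cos 53.3° = 6.180/0.5976 = 10.34 N.

10.3 N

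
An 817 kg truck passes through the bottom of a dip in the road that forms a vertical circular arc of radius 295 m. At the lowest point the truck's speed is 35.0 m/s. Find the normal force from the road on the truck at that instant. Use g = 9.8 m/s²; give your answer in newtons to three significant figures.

At the lowest point, N points up (toward the centre) and the weight mg points down (away from the centre), so the net inward force is N − mg = mv²/r.
N = m(v²/r + g) = 817 × ((35.0)²/295 + 9.8) = 817 × (4.153 + 9.8) = 817 × 13.95 = 11400 N.

11400 N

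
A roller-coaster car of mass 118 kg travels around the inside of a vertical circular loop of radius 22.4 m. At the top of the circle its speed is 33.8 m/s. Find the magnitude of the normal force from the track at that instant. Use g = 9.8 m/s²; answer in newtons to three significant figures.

4860 N

At the top, both N and the weight mg point inward (toward the centre), so N + mg = mv²/r.
N = m(v²/r − g) = 118 × ((33.8)²/22.4 − 9.8) = 118 × (51.00 − 9.8) = 118 × 41.20 = 4862 N.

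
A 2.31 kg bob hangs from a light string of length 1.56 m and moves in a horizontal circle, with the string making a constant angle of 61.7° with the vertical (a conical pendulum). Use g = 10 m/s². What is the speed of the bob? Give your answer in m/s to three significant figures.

The radius of the circle is r = L sinθ = 1.56 × sin 61.7° = 1.374 m.
Horizontally T sinθ = mv²/r and vertically T cosθ = mg, so tanθ = v²/(rg).
v = √(r g tanθ) = √(1.374 × 10.0 × 1.857) = √25.51 = 5.051 m/s.

5.05 m/s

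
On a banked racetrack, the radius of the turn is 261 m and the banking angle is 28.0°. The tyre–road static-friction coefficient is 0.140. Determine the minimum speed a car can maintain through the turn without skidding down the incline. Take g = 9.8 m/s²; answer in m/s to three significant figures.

30.5 m/s

At the minimum speed, friction acts up the slope at its limiting value f = μN. Radially (horizontal, toward centre): N sinθ − μN cosθ = mv²/r. Vertically: N cosθ + μN sinθ = mg.
Dividing: v² = r g (sinθ − μcosθ)/(cosθ + μsinθ).
sinθ − μcosθ = 0.4695 − 0.140×0.8829 = 0.3459; cosθ + μsinθ = 0.8829 + 0.140×0.4695 = 0.9487.
v² = 261 × 9.8 × 0.3459/0.9487 = 932.5 m²/s², so v = 30.54 m/s.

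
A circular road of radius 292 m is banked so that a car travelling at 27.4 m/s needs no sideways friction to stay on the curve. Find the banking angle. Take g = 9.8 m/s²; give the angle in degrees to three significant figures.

With no friction, the horizontal component of the normal force provides the centripetal force: N sinθ = mv²/r, while N cosθ = mg vertically.
Dividing: tanθ = v²/(r g) = (27.4)²/(292 × 9.8) = 750.8/2862 = 0.2624.
θ = arctan(0.2624) = 14.70°.

14.7°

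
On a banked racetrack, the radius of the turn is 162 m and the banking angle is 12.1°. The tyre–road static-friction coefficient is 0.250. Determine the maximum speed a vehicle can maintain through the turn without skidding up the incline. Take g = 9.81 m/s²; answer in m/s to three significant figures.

At the maximum speed, friction acts down the slope at its limiting value f = μN. Radially (horizontal, toward centre): N sinθ + μN cosθ = mv²/r. Vertically: N cosθ − μN sinθ = mg.
Dividing: v² = r g (sinθ + μcosθ)/(cosθ − μsinθ).
sinθ + μcosθ = 0.2096 + 0.250×0.9778 = 0.4541; cosθ − μsinθ = 0.9778 − 0.250×0.2096 = 0.9254.
v² = 162 × 9.81 × 0.4541/0.9254 = 779.8 m²/s², so v = 27.92 m/s.

27.9 m/s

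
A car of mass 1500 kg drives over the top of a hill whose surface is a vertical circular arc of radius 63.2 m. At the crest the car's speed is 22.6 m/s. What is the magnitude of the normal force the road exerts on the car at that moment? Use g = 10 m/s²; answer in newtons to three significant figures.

At the crest the centripetal acceleration points downward (toward the centre of the arc), so mg − N = mv²/r.
N = m(g − v²/r) = 1500 × (10.0 − (22.6)²/63.2) = 1500 × (10.0 − 8.082) = 1500 × 1.918 = 2878 N.

2880 N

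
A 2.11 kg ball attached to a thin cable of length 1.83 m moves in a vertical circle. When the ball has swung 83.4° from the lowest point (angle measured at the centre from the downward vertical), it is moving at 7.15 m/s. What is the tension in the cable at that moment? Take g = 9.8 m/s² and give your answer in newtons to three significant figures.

Take the radial direction toward the centre of the circle as positive. The component of the weight along the string toward the centre is −mg cos φ (φ measured from the bottom), so Newton's second law along the string gives T − mg cos φ = m v²/r.
cos 83.4° = 0.1149, so T = m(v²/r + g cos φ) = 2.11 × ((7.15)²/1.83 + 9.8 × 0.1149) = 2.11 × (27.94 + (1.126)) = 2.11 × 29.06 = 61.32 N.

61.3 N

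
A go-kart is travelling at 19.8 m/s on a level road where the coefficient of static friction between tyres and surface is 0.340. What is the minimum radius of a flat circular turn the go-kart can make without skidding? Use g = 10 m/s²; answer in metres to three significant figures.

At the limit, μ_s m g = m v²/r, so r_min = v²/(μ_s g) = (19.8)²/(0.340 × 10.0) = 392.0/3.400 = 115.3 m.

115 m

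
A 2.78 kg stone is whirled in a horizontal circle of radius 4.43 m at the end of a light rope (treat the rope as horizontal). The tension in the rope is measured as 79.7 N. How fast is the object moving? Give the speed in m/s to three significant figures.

T = m v²/r ⇒ v = √(T r / m) = √(79.7 × 4.43 / 2.78) = √127.0 = 11.27 m/s.

11.3 m/s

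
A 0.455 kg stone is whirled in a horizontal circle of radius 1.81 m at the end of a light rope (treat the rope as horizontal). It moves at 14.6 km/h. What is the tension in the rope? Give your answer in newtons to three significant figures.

4.13 N

v = 14.6 km/h = 14.6/3.6 = 4.056 m/s.
The tension is the only horizontal force, so it supplies the full centripetal force: T = m v²/r = 0.455 × (4.056)²/1.81 = 0.455 × 16.45/1.81 = 4.135 N.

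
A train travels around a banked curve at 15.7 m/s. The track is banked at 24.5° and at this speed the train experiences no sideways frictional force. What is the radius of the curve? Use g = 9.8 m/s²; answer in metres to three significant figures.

55.2 m

Frictionless banking: tanθ = v²/(rg), so r = v²/(g tanθ).
r = (15.7)²/(9.8 × tan 24.5°) = 246.5/(9.8 × 0.4557) = 246.5/4.466 = 55.19 m.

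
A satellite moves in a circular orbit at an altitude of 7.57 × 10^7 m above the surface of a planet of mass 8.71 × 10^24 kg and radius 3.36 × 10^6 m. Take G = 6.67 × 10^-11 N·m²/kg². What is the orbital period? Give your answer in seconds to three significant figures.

183000 s

r = R + h = 3.36 × 10^6 + 7.57 × 10^7 = 7.906 × 10^7 m. Gravity provides the centripetal force: G M m / r² = m v² / r ⇒ v = √(GM/r) = 2711 m/s.
T = 2πr/v = 2π × 7.906 × 10^7 / 2711 = 183200 s.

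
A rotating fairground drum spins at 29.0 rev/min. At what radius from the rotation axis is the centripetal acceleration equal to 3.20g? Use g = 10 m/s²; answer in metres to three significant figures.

3.47 m

ω = 29.0 rev/min × 2π/60 = 3.037 rad/s.
a_c = ω²r = 3.20g ⇒ r = 3.20 × 10.0 / (3.037)² = 32.00/9.223 = 3.470 m.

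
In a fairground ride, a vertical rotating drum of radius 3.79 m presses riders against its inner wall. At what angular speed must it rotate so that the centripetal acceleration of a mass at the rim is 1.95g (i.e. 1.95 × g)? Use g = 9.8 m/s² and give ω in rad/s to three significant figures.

2.25 rad/s

Centripetal acceleration a_c = ω²r. Setting ω²r = 1.95g:
ω = √(1.95g / r) = √(1.95 × 9.8 / 3.79) = √5.042 = 2.245 rad/s.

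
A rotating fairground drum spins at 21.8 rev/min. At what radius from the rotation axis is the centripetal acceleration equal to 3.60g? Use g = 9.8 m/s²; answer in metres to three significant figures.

ω = 21.8 rev/min × 2π/60 = 2.283 rad/s.
a_c = ω²r = 3.60g ⇒ r = 3.60 × 9.8 / (2.283)² = 35.28/5.212 = 6.770 m.

6.77 m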